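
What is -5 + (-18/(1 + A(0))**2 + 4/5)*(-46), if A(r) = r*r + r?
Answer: 3931/5 ≈ 786.20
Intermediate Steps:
A(r) = r + r**2 (A(r) = r**2 + r = r + r**2)
-5 + (-18/(1 + A(0))**2 + 4/5)*(-46) = -5 + (-18/(1 + 0*(1 + 0))**2 + 4/5)*(-46) = -5 + (-18/(1 + 0*1)**2 + 4*(1/5))*(-46) = -5 + (-18/(1 + 0)**2 + 4/5)*(-46) = -5 + (-18/(1**2) + 4/5)*(-46) = -5 + (-18/1 + 4/5)*(-46) = -5 + (-18*1 + 4/5)*(-46) = -5 + (-18 + 4/5)*(-46) = -5 - 86/5*(-46) = -5 + 3956/5 = 3931/5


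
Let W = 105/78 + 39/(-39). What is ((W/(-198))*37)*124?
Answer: -1147/143 ≈ -8.0210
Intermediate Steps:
W = 9/26 (W = 105*(1/78) + 39*(-1/39) = 35/26 - 1 = 9/26 ≈ 0.34615)
((W/(-198))*37)*124 = (((9/26)/(-198))*37)*124 = (((9/26)*(-1/198))*37)*124 = -1/572*37*124 = -37/572*124 = -1147/143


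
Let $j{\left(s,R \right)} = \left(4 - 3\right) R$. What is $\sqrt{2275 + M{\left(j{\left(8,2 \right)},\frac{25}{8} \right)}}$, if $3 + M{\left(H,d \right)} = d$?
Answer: $\frac{\sqrt{36402}}{4} \approx 47.698$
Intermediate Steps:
$j{\left(s,R \right)} = R$ ($j{\left(s,R \right)} = 1 R = R$)
$M{\left(H,d \right)} = -3 + d$
$\sqrt{2275 + M{\left(j{\left(8,2 \right)},\frac{25}{8} \right)}} = \sqrt{2275 - \left(3 - \frac{25}{8}\right)} = \sqrt{2275 + \left(-3 + 25 \cdot \frac{1}{8}\right)} = \sqrt{2275 + \left(-3 + \frac{25}{8}\right)} = \sqrt{2275 + \frac{1}{8}} = \sqrt{\frac{18201}{8}} = \frac{\sqrt{36402}}{4}$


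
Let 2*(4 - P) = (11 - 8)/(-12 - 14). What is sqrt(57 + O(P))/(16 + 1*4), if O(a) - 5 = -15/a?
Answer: sqrt(2595722)/4220 ≈ 0.38178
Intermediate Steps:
P = 211/52 (P = 4 - (11 - 8)/(2*(-12 - 14)) = 4 - 3/(2*(-26)) = 4 - 3*(-1)/(2*26) = 4 - 1/2*(-3/26) = 4 + 3/52 = 211/52 ≈ 4.0577)
O(a) = 5 - 15/a
sqrt(57 + O(P))/(16 + 1*4) = sqrt(57 + (5 - 15/211/52))/(16 + 1*4) = sqrt(57 + (5 - 15*52/211))/(16 + 4) = sqrt(57 + (5 - 780/211))/20 = sqrt(57 + 275/211)/20 = sqrt(12302/211)/20 = (sqrt(2595722)/211)/20 = sqrt(2595722)/4220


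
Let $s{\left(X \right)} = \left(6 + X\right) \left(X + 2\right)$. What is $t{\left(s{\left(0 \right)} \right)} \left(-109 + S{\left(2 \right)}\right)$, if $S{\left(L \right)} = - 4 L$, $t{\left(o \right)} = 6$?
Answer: $-702$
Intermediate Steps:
$s{\left(X \right)} = \left(2 + X\right) \left(6 + X\right)$ ($s{\left(X \right)} = \left(6 + X\right) \left(2 + X\right) = \left(2 + X\right) \left(6 + X\right)$)
$t{\left(s{\left(0 \right)} \right)} \left(-109 + S{\left(2 \right)}\right) = 6 \left(-109 - 8\right) = 6 \left(-117\right) = -702$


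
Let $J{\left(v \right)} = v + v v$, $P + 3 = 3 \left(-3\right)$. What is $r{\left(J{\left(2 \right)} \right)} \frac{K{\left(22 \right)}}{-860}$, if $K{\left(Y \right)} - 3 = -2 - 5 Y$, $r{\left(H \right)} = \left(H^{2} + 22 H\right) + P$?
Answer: $\frac{4251}{215} \approx 19.772$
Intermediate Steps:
$P = -12$ ($P = -3 + 3 \left(-3\right) = -3 - 9 = -12$)
$J{\left(v \right)} = v + v^{2}$
$r{\left(H \right)} = -12 + H^{2} + 22 H$ ($r{\left(H \right)} = \left(H^{2} + 22 H\right) - 12 = -12 + H^{2} + 22 H$)
$K{\left(Y \right)} = 1 - 5 Y$ ($K{\left(Y \right)} = 3 - \left(2 + 5 Y\right) = 1 - 5 Y$)
$r{\left(J{\left(2 \right)} \right)} \frac{K{\left(22 \right)}}{-860} = \left(-12 + \left(2 \left(1 + 2\right)\right)^{2} + 22 \cdot 2 \left(1 + 2\right)\right) \frac{1 - 110}{-860} = \left(-12 + \left(2 \cdot 3\right)^{2} + 22 \cdot 2 \cdot 3\right) \left(1 - 110\right) \left(- \frac{1}{860}\right) = \left(-12 + 6^{2} + 22 \cdot 6\right) \left(\left(-109\right) \left(- \frac{1}{860}\right)\right) = \left(-12 + 36 + 132\right) \frac{109}{860} = 156 \cdot \frac{109}{860} = \frac{4251}{215}$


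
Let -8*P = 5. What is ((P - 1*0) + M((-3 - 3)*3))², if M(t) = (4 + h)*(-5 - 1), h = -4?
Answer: 25/64 ≈ 0.39063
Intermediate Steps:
P = -5/8 (P = -⅛*5 = -5/8 ≈ -0.62500)
M(t) = 0 (M(t) = (4 - 4)*(-5 - 1) = 0*(-6) = 0)
((P - 1*0) + M((-3 - 3)*3))² = ((-5/8 - 1*0) + 0)² = ((-5/8 + 0) + 0)² = (-5/8 + 0)² = (-5/8)² = 25/64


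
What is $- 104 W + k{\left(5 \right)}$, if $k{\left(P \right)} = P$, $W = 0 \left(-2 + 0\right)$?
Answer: $5$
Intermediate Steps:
$W = 0$ ($W = 0 \left(-2\right) = 0$)
$- 104 W + k{\left(5 \right)} = \left(-104\right) 0 + 5 = 0 + 5 = 5$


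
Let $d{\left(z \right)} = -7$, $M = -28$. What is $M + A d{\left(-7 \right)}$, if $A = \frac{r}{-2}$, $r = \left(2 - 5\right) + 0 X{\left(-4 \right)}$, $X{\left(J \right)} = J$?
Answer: $- \frac{77}{2} \approx -38.5$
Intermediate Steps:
$r = -3$ ($r = \left(2 - 5\right) + 0 \left(-4\right) = -3 + 0 = -3$)
$A = \frac{3}{2}$ ($A = - \frac{3}{-2} = \left(-3\right) \left(- \frac{1}{2}\right) = \frac{3}{2} \approx 1.5$)
$M + A d{\left(-7 \right)} = -28 + \frac{3}{2} \left(-7\right) = -28 - \frac{21}{2} = - \frac{77}{2}$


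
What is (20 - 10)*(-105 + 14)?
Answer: -910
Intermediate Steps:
(20 - 10)*(-105 + 14) = 10*(-91) = -910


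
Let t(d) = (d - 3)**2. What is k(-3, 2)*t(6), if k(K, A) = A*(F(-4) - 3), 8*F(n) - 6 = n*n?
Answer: -9/2 ≈ -4.5000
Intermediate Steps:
t(d) = (-3 + d)**2
F(n) = 3/4 + n**2/8 (F(n) = 3/4 + (n*n)/8 = 3/4 + n**2/8)
k(K, A) = -A/4 (k(K, A) = A*((3/4 + (1/8)*(-4)**2) - 3) = A*((3/4 + (1/8)*16) - 3) = A*((3/4 + 2) - 3) = A*(11/4 - 3) = A*(-1/4) = -A/4)
k(-3, 2)*t(6) = (-1/4*2)*(-3 + 6)**2 = -1/2*3**2 = -1/2*9 = -9/2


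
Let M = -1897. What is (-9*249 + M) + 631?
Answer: -3507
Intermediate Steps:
(-9*249 + M) + 631 = (-9*249 - 1897) + 631 = (-2241 - 1897) + 631 = -4138 + 631 = -3507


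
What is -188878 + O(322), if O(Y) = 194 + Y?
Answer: -188362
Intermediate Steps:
-188878 + O(322) = -188878 + (194 + 322) = -188878 + 516 = -188362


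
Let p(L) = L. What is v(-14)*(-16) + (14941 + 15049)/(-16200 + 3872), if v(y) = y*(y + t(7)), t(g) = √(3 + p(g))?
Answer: -19345299/6164 + 224*√10 ≈ -2430.1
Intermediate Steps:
t(g) = √(3 + g)
v(y) = y*(y + √10) (v(y) = y*(y + √(3 + 7)) = y*(y + √10))
v(-14)*(-16) + (14941 + 15049)/(-16200 + 3872) = -14*(-14 + √10)*(-16) + (14941 + 15049)/(-16200 + 3872) = (196 - 14*√10)*(-16) + 29990/(-12328) = (-3136 + 224*√10) + 29990*(-1/12328) = (-3136 + 224*√10) - 14995/6164 = -19345299/6164 + 224*√10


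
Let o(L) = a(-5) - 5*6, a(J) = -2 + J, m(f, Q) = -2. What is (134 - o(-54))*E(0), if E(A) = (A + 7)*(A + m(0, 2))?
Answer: -2394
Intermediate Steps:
E(A) = (-2 + A)*(7 + A) (E(A) = (A + 7)*(A - 2) = (7 + A)*(-2 + A) = (-2 + A)*(7 + A))
o(L) = -37 (o(L) = (-2 - 5) - 5*6 = -7 - 30 = -37)
(134 - o(-54))*E(0) = (134 - 1*(-37))*(-14 + 0**2 + 5*0) = (134 + 37)*(-14 + 0 + 0) = 171*(-14) = -2394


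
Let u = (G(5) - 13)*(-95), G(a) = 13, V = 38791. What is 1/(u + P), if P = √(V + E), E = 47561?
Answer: √5397/21588 ≈ 0.0034030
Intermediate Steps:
P = 4*√5397 (P = √(38791 + 47561) = √86352 = 4*√5397 ≈ 293.86)
u = 0 (u = (13 - 13)*(-95) = 0*(-95) = 0)
1/(u + P) = 1/(0 + 4*√5397) = 1/(4*√5397) = √5397/21588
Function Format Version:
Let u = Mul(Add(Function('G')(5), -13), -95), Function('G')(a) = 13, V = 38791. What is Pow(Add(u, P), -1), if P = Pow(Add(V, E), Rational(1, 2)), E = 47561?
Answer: Mul(Rational(1, 21588), Pow(5397, Rational(1, 2))) ≈ 0.0034030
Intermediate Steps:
P = Mul(4, Pow(5397, Rational(1, 2))) (P = Pow(Add(38791, 47561), Rational(1, 2)) = Pow(86352, Rational(1, 2)) = Mul(4, Pow(5397, Rational(1, 2))) ≈ 293.86)
u = 0 (u = Mul(Add(13, -13), -95) = Mul(0, -95) = 0)
Pow(Add(u, P), -1) = Pow(Add(0, Mul(4, Pow(5397, Rational(1, 2)))), -1) = Pow(Mul(4, Pow(5397, Rational(1, 2))), -1) = Mul(Rational(1, 21588), Pow(5397, Rational(1, 2)))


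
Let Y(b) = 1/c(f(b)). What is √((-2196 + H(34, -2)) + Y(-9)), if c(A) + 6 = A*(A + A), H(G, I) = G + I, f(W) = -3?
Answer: I*√77901/6 ≈ 46.518*I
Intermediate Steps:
c(A) = -6 + 2*A² (c(A) = -6 + A*(A + A) = -6 + A*(2*A) = -6 + 2*A²)
Y(b) = 1/12 (Y(b) = 1/(-6 + 2*(-3)²) = 1/(-6 + 2*9) = 1/(-6 + 18) = 1/12)
√((-2196 + H(34, -2)) + Y(-9)) = √((-2196 + (34 - 2)) + 1/12) = √((-2196 + 32) + 1/12) = √(-2164 + 1/12) = √(-25967/12) = I*√77901/6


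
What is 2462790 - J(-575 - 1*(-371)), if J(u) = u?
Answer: 2462994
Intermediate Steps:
2462790 - J(-575 - 1*(-371)) = 2462790 - (-575 - 1*(-371)) = 2462790 - (-575 + 371) = 2462790 - 1*(-204) = 2462790 + 204 = 2462994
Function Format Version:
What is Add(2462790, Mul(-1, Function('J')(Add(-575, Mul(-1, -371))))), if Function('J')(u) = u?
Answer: 2462994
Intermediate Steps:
Add(2462790, Mul(-1, Function('J')(Add(-575, Mul(-1, -371))))) = Add(2462790, Mul(-1, Add(-575, Mul(-1, -371)))) = Add(2462790, Mul(-1, Add(-575, 371))) = Add(2462790, Mul(-1, -204)) = Add(2462790, 204) = 2462994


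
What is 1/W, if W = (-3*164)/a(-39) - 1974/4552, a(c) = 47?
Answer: -106972/1166181 ≈ -0.091728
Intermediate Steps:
W = -1166181/106972 (W = -3*164/47 - 1974/4552 = -492*1/47 - 1974*1/4552 = -492/47 - 987/2276 = -1166181/106972 ≈ -10.902)
1/W = 1/(-1166181/106972) = -106972/1166181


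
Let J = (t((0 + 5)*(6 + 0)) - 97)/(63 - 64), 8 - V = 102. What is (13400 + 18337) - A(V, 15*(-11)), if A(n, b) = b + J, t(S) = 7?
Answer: 31812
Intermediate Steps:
V = -94 (V = 8 - 1*102 = 8 - 102 = -94)
J = 90 (J = (7 - 97)/(63 - 64) = -90/(-1) = -90*(-1) = 90)
A(n, b) = 90 + b (A(n, b) = b + 90 = 90 + b)
(13400 + 18337) - A(V, 15*(-11)) = (13400 + 18337) - (90 + 15*(-11)) = 31737 - (90 - 165) = 31737 - 1*(-75) = 31737 + 75 = 31812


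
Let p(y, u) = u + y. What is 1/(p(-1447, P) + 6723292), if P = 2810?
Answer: 1/6724655 ≈ 1.4871e-7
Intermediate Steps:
1/(p(-1447, P) + 6723292) = 1/((2810 - 1447) + 6723292) = 1/(1363 + 6723292) = 1/6724655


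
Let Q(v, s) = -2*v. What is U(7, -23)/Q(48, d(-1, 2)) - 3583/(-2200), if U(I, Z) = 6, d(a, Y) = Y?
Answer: 6891/4400 ≈ 1.5661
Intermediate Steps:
U(7, -23)/Q(48, d(-1, 2)) - 3583/(-2200) = 6/((-2*48)) - 3583/(-2200) = 6/(-96) - 3583*(-1/2200) = 6*(-1/96) + 3583/2200 = -1/16 + 3583/2200 = 6891/4400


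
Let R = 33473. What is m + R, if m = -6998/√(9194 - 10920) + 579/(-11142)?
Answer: 124318529/3714 + 3499*I*√1726/863 ≈ 33473.0 + 168.44*I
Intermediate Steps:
m = -193/3714 + 3499*I*√1726/863 (m = -6998*(-I*√1726/1726) + 579*(-1/11142) = -6998*(-I*√1726/1726) - 193/3714 = -(-3499)*I*√1726/863 - 193/3714 = 3499*I*√1726/863 - 193/3714 = -193/3714 + 3499*I*√1726/863 ≈ -0.051966 + 168.44*I)
m + R = (-193/3714 + 3499*I*√1726/863) + 33473 = 124318529/3714 + 3499*I*√1726/863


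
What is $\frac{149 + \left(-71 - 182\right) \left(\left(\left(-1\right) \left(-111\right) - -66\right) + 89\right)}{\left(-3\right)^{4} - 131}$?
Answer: $\frac{67149}{50} \approx 1343.0$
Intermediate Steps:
$\frac{149 + \left(-71 - 182\right) \left(\left(\left(-1\right) \left(-111\right) - -66\right) + 89\right)}{\left(-3\right)^{4} - 131} = \frac{149 - 253 \left(\left(111 + 66\right) + 89\right)}{81 - 131} = \frac{149 - 253 \left(177 + 89\right)}{-50} = \left(149 - 67298\right) \left(- \frac{1}{50}\right) = \left(-67149\right) \left(- \frac{1}{50}\right) = \frac{67149}{50}$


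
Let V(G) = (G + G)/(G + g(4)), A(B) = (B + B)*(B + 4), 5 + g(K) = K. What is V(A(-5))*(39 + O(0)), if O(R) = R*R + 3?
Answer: 280/3 ≈ 93.333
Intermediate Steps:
O(R) = 3 + R² (O(R) = R² + 3 = 3 + R²)
g(K) = -5 + K
A(B) = 2*B*(4 + B) (A(B) = (2*B)*(4 + B) = 2*B*(4 + B))
V(G) = 2*G/(-1 + G) (V(G) = (G + G)/(G + (-5 + 4)) = (2*G)/(G - 1) = (2*G)/(-1 + G) = 2*G/(-1 + G))
V(A(-5))*(39 + O(0)) = (2*(2*(-5)*(4 - 5))/(-1 + 2*(-5)*(4 - 5)))*(39 + (3 + 0²)) = (2*(2*(-5)*(-1))/(-1 + 2*(-5)*(-1)))*(39 + (3 + 0)) = (2*10/(-1 + 10))*(39 + 3) = (2*10/9)*42 = (2*10*(⅑))*42 = (20/9)*42 = 280/3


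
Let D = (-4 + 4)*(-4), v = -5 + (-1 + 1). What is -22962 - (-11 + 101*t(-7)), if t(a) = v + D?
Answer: -22446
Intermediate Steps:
v = -5 (v = -5 + 0 = -5)
D = 0 (D = 0*(-4) = 0)
t(a) = -5 (t(a) = -5 + 0 = -5)
-22962 - (-11 + 101*t(-7)) = -22962 - (-11 + 101*(-5)) = -22962 - (-11 - 505) = -22962 - 1*(-516) = -22962 + 516 = -22446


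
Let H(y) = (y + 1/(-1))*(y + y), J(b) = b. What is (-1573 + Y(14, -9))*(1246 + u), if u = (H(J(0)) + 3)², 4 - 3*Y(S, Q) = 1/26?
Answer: -153851705/78 ≈ -1.9725e+6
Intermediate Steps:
Y(S, Q) = 103/78 (Y(S, Q) = 4/3 - ⅓/26 = 4/3 - ⅓*1/26 = 4/3 - 1/78 = 103/78)
H(y) = 2*y*(-1 + y) (H(y) = (y - 1)*(2*y) = (-1 + y)*(2*y) = 2*y*(-1 + y))
u = 9 (u = (2*0*(-1 + 0) + 3)² = (2*0*(-1) + 3)² = (0 + 3)² = 3² = 9)
(-1573 + Y(14, -9))*(1246 + u) = (-1573 + 103/78)*(1246 + 9) = -122591/78*1255 = -153851705/78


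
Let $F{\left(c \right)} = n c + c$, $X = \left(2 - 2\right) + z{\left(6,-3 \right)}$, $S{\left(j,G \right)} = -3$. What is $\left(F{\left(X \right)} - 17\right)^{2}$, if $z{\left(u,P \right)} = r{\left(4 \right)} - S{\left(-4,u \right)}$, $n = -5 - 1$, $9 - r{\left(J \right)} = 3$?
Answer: $3844$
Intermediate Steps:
$r{\left(J \right)} = 6$ ($r{\left(J \right)} = 9 - 3 = 6$)
$n = -6$ ($n = -5 - 1 = -6$)
$z{\left(u,P \right)} = 9$ ($z{\left(u,P \right)} = 6 - -3 = 6 + 3 = 9$)
$X = 9$ ($X = \left(2 - 2\right) + 9 = 0 + 9 = 9$)
$F{\left(c \right)} = - 5 c$ ($F{\left(c \right)} = - 6 c + c = - 5 c$)
$\left(F{\left(X \right)} - 17\right)^{2} = \left(\left(-5\right) 9 - 17\right)^{2} = \left(-45 - 17\right)^{2} = \left(-62\right)^{2} = 3844$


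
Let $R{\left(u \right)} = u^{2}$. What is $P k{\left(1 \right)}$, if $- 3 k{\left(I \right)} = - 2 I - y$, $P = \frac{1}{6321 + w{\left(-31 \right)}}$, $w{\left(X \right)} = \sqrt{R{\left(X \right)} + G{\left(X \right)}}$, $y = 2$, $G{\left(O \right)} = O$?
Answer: $\frac{8428}{39954111} - \frac{4 \sqrt{930}}{119862333} \approx 0.00020992$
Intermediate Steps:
$w{\left(X \right)} = \sqrt{X + X^{2}}$ ($w{\left(X \right)} = \sqrt{X^{2} + X} = \sqrt{X + X^{2}}$)
$P = \frac{1}{6321 + \sqrt{930}}$ ($P = \frac{1}{6321 + \sqrt{- 31 \left(1 - 31\right)}} = \frac{1}{6321 + \sqrt{\left(-31\right) \left(-30\right)}} = \frac{1}{6321 + \sqrt{930}} \approx 0.00015744$)
$k{\left(I \right)} = \frac{2}{3} + \frac{2 I}{3}$ ($k{\left(I \right)} = - \frac{- 2 I - 2}{3} = - \frac{-2 - 2 I}{3} = \frac{2}{3} + \frac{2 I}{3}$)
$P k{\left(1 \right)} = \left(\frac{2107}{13318037} - \frac{\sqrt{930}}{39954111}\right) \left(\frac{2}{3} + \frac{2}{3} \cdot 1\right) = \left(\frac{2107}{13318037} - \frac{\sqrt{930}}{39954111}\right) \left(\frac{2}{3} + \frac{2}{3}\right) = \left(\frac{2107}{13318037} - \frac{\sqrt{930}}{39954111}\right) \frac{4}{3} = \frac{8428}{39954111} - \frac{4 \sqrt{930}}{119862333}$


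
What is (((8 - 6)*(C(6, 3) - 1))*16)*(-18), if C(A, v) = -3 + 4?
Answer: 0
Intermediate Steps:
C(A, v) = 1
(((8 - 6)*(C(6, 3) - 1))*16)*(-18) = (((8 - 6)*(1 - 1))*16)*(-18) = ((2*0)*16)*(-18) = (0*16)*(-18) = 0*(-18) = 0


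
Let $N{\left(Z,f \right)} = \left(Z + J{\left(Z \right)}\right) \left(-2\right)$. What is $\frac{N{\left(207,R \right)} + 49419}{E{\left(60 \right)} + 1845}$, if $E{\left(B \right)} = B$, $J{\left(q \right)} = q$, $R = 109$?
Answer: $\frac{16197}{635} \approx 25.507$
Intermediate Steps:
$N{\left(Z,f \right)} = - 4 Z$ ($N{\left(Z,f \right)} = \left(Z + Z\right) \left(-2\right) = 2 Z \left(-2\right) = - 4 Z$)
$\frac{N{\left(207,R \right)} + 49419}{E{\left(60 \right)} + 1845} = \frac{\left(-4\right) 207 + 49419}{60 + 1845} = \frac{-828 + 49419}{1905} = 48591 \cdot \frac{1}{1905} = \frac{16197}{635}$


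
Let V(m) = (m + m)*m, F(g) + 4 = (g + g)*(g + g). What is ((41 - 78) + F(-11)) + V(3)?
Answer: 461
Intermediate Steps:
F(g) = -4 + 4*g**2 (F(g) = -4 + (g + g)*(g + g) = -4 + (2*g)*(2*g) = -4 + 4*g**2)
V(m) = 2*m**2 (V(m) = (2*m)*m = 2*m**2)
((41 - 78) + F(-11)) + V(3) = ((41 - 78) + (-4 + 4*(-11)**2)) + 2*3**2 = (-37 + (-4 + 4*121)) + 2*9 = (-37 + (-4 + 484)) + 18 = (-37 + 480) + 18 = 443 + 18 = 461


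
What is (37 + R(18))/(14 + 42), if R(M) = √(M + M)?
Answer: 43/56 ≈ 0.76786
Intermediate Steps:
R(M) = √2*√M (R(M) = √(2*M) = √2*√M)
(37 + R(18))/(14 + 42) = (37 + √2*√18)/(14 + 42) = (37 + √2*(3*√2))/56 = (37 + 6)*(1/56) = 43*(1/56) = 43/56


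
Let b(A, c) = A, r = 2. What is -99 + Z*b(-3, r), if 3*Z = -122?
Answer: 23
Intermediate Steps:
Z = -122/3 (Z = (⅓)*(-122) = -122/3 ≈ -40.667)
-99 + Z*b(-3, r) = -99 - 122/3*(-3) = -99 + 122 = 23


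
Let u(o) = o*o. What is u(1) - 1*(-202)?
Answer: 203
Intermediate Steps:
u(o) = o**2
u(1) - 1*(-202) = 1**2 - 1*(-202) = 1 + 202 = 203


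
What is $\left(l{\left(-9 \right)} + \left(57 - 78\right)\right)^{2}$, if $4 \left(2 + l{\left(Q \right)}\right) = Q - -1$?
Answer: $625$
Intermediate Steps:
$l{\left(Q \right)} = - \frac{7}{4} + \frac{Q}{4}$ ($l{\left(Q \right)} = -2 + \frac{Q - -1}{4} = -2 + \frac{Q + 1}{4} = -2 + \frac{1 + Q}{4} = -2 + \left(\frac{1}{4} + \frac{Q}{4}\right) = - \frac{7}{4} + \frac{Q}{4}$)
$\left(l{\left(-9 \right)} + \left(57 - 78\right)\right)^{2} = \left(\left(- \frac{7}{4} + \frac{1}{4} \left(-9\right)\right) + \left(57 - 78\right)\right)^{2} = \left(\left(- \frac{7}{4} - \frac{9}{4}\right) - 21\right)^{2} = \left(-4 - 21\right)^{2} = \left(-25\right)^{2} = 625$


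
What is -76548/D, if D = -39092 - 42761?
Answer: 76548/81853 ≈ 0.93519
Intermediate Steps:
D = -81853
-76548/D = -76548/(-81853) = -76548*(-1/81853) = 76548/81853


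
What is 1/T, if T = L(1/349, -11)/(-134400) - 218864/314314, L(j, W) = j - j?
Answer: -157157/109432 ≈ -1.4361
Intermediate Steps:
L(j, W) = 0
T = -109432/157157 (T = 0/(-134400) - 218864/314314 = 0*(-1/134400) - 218864*1/314314 = 0 - 109432/157157 = -109432/157157 ≈ -0.69632)
1/T = 1/(-109432/157157) = -157157/109432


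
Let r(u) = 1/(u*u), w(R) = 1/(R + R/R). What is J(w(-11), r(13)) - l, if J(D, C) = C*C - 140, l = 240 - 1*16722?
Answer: 466743863/28561 ≈ 16342.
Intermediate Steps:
l = -16482 (l = 240 - 16722 = -16482)
w(R) = 1/(1 + R) (w(R) = 1/(R + 1) = 1/(1 + R))
r(u) = u**(-2) (r(u) = 1/(u**2) = u**(-2))
J(D, C) = -140 + C**2 (J(D, C) = C**2 - 140 = -140 + C**2)
J(w(-11), r(13)) - l = (-140 + (13**(-2))**2) - 1*(-16482) = (-140 + (1/169)**2) + 16482 = (-140 + 1/28561) + 16482 = -3998539/28561 + 16482 = 466743863/28561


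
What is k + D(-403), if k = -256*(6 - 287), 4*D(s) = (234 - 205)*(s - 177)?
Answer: 67731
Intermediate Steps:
D(s) = -5133/4 + 29*s/4 (D(s) = ((234 - 205)*(s - 177))/4 = (29*(-177 + s))/4 = (-5133 + 29*s)/4 = -5133/4 + 29*s/4)
k = 71936 (k = -256*(-281) = 71936)
k + D(-403) = 71936 + (-5133/4 + (29/4)*(-403)) = 71936 + (-5133/4 - 11687/4) = 71936 - 4205 = 67731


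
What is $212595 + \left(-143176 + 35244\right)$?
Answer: $104663$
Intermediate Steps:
$212595 + \left(-143176 + 35244\right) = 212595 - 107932 = 104663$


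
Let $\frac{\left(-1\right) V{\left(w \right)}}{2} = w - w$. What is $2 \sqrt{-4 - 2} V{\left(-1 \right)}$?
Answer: $0$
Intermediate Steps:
$V{\left(w \right)} = 0$ ($V{\left(w \right)} = - 2 \left(w - w\right) = \left(-2\right) 0 = 0$)
$2 \sqrt{-4 - 2} V{\left(-1 \right)} = 2 \sqrt{-4 - 2} \cdot 0 = 2 \sqrt{-6} \cdot 0 = 2 i \sqrt{6} \cdot 0 = 0$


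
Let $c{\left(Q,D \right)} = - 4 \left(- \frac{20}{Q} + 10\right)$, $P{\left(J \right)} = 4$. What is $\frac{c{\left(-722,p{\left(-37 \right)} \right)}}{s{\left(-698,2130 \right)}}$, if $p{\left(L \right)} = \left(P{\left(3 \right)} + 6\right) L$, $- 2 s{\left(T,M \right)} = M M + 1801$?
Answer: $\frac{28960}{1638471061} \approx 1.7675 \cdot 10^{-5}$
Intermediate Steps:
$s{\left(T,M \right)} = - \frac{1801}{2} - \frac{M^{2}}{2}$ ($s{\left(T,M \right)} = - \frac{M M + 1801}{2} = - \frac{M^{2} + 1801}{2} = - \frac{1801 + M^{2}}{2} = - \frac{1801}{2} - \frac{M^{2}}{2}$)
$p{\left(L \right)} = 10 L$ ($p{\left(L \right)} = \left(4 + 6\right) L = 10 L$)
$c{\left(Q,D \right)} = -40 + \frac{80}{Q}$ ($c{\left(Q,D \right)} = - 4 \left(10 - \frac{20}{Q}\right) = -40 + \frac{80}{Q}$)
$\frac{c{\left(-722,p{\left(-37 \right)} \right)}}{s{\left(-698,2130 \right)}} = \frac{-40 + \frac{80}{-722}}{- \frac{1801}{2} - \frac{2130^{2}}{2}} = \frac{-40 + 80 \left(- \frac{1}{722}\right)}{- \frac{1801}{2} - 2268450} = \frac{-40 - \frac{40}{361}}{- \frac{1801}{2} - 2268450} = - \frac{14480}{361 \left(- \frac{4538701}{2}\right)} = \left(- \frac{14480}{361}\right) \left(- \frac{2}{4538701}\right) = \frac{28960}{1638471061}$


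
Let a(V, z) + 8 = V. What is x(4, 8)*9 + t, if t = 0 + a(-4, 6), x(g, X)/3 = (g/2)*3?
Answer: 150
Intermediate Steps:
a(V, z) = -8 + V
x(g, X) = 9*g/2 (x(g, X) = 3*((g/2)*3) = 3*(3*g/2) = 9*g/2)
t = -12 (t = 0 + (-8 - 4) = 0 - 12 = -12)
x(4, 8)*9 + t = ((9/2)*4)*9 - 12 = 18*9 - 12 = 162 - 12 = 150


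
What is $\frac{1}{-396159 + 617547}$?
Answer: $\frac{1}{221388} \approx 4.517 \cdot 10^{-6}$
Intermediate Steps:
$\frac{1}{-396159 + 617547} = \frac{1}{221388}$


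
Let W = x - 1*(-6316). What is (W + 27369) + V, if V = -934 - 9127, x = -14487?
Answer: 9137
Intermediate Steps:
W = -8171 (W = -14487 - 1*(-6316) = -14487 + 6316 = -8171)
V = -10061
(W + 27369) + V = (-8171 + 27369) - 10061 = 19198 - 10061 = 9137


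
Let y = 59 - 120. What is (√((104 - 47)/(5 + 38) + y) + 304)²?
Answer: (13072 + I*√110338)²/1849 ≈ 92356.0 + 4696.8*I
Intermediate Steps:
y = -61
(√((104 - 47)/(5 + 38) + y) + 304)² = (√((104 - 47)/(5 + 38) - 61) + 304)² = (√(57/43 - 61) + 304)² = (√(-2566/43) + 304)² = (I*√110338/43 + 304)² = (304 + I*√110338/43)²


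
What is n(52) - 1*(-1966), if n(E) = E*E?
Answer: 4670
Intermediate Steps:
n(E) = E**2
n(52) - 1*(-1966) = 52**2 - 1*(-1966) = 2704 + 1966 = 4670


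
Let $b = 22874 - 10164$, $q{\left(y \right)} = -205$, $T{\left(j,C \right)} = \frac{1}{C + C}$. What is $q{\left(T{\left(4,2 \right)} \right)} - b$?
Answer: $-12915$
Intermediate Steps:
$T{\left(j,C \right)} = \frac{1}{2 C}$
$b = 12710$ ($b = 22874 - 10164 = 12710$)
$q{\left(T{\left(4,2 \right)} \right)} - b = -205 - 12710 = -12915$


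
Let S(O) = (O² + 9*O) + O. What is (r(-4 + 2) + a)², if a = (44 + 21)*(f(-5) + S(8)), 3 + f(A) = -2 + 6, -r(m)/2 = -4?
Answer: 88981489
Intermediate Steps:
r(m) = 8 (r(m) = -2*(-4) = 8)
f(A) = 1 (f(A) = -3 + (-2 + 6) = -3 + 4 = 1)
S(O) = O² + 10*O
a = 9425 (a = (44 + 21)*(1 + 8*(10 + 8)) = 65*(1 + 8*18) = 65*(1 + 144) = 65*145 = 9425)
(r(-4 + 2) + a)² = (8 + 9425)² = 9433² = 88981489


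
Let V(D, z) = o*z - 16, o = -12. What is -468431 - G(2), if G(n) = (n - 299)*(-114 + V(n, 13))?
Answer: -553373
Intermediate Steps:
V(D, z) = -16 - 12*z (V(D, z) = -12*z - 16 = -16 - 12*z)
G(n) = 85514 - 286*n (G(n) = (n - 299)*(-114 + (-16 - 12*13)) = (-299 + n)*(-114 + (-16 - 156)) = (-299 + n)*(-114 - 172) = (-299 + n)*(-286) = 85514 - 286*n)
-468431 - G(2) = -468431 - (85514 - 286*2) = -468431 - (85514 - 572) = -468431 - 1*84942 = -468431 - 84942 = -553373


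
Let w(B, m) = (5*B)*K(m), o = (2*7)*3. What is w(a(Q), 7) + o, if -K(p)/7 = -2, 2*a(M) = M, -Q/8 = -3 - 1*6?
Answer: 2562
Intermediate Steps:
Q = 72 (Q = -8*(-3 - 1*6) = -8*(-3 - 6) = -8*(-9) = 72)
a(M) = M/2
o = 42 (o = 14*3 = 42)
K(p) = 14 (K(p) = -7*(-2) = 14)
w(B, m) = 70*B (w(B, m) = (5*B)*14 = 70*B)
w(a(Q), 7) + o = 70*((½)*72) + 42 = 70*36 + 42 = 2520 + 42 = 2562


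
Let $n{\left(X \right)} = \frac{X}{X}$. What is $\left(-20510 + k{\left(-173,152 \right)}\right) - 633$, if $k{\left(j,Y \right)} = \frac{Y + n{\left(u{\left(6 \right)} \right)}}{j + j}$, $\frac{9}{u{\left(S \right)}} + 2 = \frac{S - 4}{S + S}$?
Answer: $- \frac{7315631}{346} \approx -21143.0$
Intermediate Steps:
$u{\left(S \right)} = \frac{9}{-2 + \frac{-4 + S}{2 S}}$ ($u{\left(S \right)} = \frac{9}{-2 + \frac{S - 4}{S + S}} = \frac{9}{-2 + \frac{-4 + S}{2 S}}$)
$n{\left(X \right)} = 1$
$k{\left(j,Y \right)} = \frac{1 + Y}{2 j}$ ($k{\left(j,Y \right)} = \frac{Y + 1}{j + j} = \frac{1 + Y}{2 j}$)
$\left(-20510 + k{\left(-173,152 \right)}\right) - 633 = \left(-20510 + \frac{1 + 152}{2 \left(-173\right)}\right) - 633 = \left(-20510 + \frac{1}{2} \left(- \frac{1}{173}\right) 153\right) - 633 = \left(-20510 - \frac{153}{346}\right) - 633 = - \frac{7096613}{346} - 633 = - \frac{7315631}{346}$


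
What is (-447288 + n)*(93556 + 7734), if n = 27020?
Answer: -42568945720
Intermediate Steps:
(-447288 + n)*(93556 + 7734) = (-447288 + 27020)*(93556 + 7734) = -420268*101290 = -42568945720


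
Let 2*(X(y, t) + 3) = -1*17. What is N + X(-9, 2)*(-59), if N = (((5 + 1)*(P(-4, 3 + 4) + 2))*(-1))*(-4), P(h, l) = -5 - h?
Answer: 1405/2 ≈ 702.50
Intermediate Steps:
X(y, t) = -23/2 (X(y, t) = -3 + (-1*17)/2 = -3 + (½)*(-17) = -3 - 17/2 = -23/2)
N = 24 (N = (((5 + 1)*((-5 - 1*(-4)) + 2))*(-1))*(-4) = ((6*((-5 + 4) + 2))*(-1))*(-4) = ((6*(-1 + 2))*(-1))*(-4) = ((6*1)*(-1))*(-4) = (6*(-1))*(-4) = -6*(-4) = 24)
N + X(-9, 2)*(-59) = 24 - 23/2*(-59) = 24 + 1357/2 = 1405/2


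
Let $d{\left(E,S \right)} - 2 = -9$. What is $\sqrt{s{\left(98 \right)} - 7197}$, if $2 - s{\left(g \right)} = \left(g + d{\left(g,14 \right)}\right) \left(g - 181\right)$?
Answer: $\sqrt{358} \approx 18.921$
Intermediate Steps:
$d{\left(E,S \right)} = -7$ ($d{\left(E,S \right)} = 2 - 9 = -7$)
$s{\left(g \right)} = 2 - \left(-181 + g\right) \left(-7 + g\right)$ ($s{\left(g \right)} = 2 - \left(g - 7\right) \left(g - 181\right) = 2 - \left(-7 + g\right) \left(-181 + g\right) = 2 - \left(-181 + g\right) \left(-7 + g\right)$)
$\sqrt{s{\left(98 \right)} - 7197} = \sqrt{\left(-1265 - 98^{2} + 188 \cdot 98\right) - 7197} = \sqrt{\left(-1265 - 9604 + 18424\right) + \left(-12834 + 5637\right)} = \sqrt{\left(-1265 - 9604 + 18424\right) - 7197} = \sqrt{7555 - 7197} = \sqrt{358}$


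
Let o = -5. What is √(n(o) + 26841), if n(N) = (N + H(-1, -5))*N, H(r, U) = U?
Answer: √26891 ≈ 163.98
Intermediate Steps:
n(N) = N*(-5 + N) (n(N) = (N - 5)*N = (-5 + N)*N = N*(-5 + N))
√(n(o) + 26841) = √(-5*(-5 - 5) + 26841) = √(-5*(-10) + 26841) = √(50 + 26841) = √26891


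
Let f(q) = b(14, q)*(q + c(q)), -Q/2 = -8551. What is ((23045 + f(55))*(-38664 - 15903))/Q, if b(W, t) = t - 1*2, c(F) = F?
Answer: -1575622125/17102 ≈ -92131.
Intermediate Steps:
Q = 17102 (Q = -2*(-8551) = 17102)
b(W, t) = -2 + t (b(W, t) = t - 2 = -2 + t)
f(q) = 2*q*(-2 + q) (f(q) = (-2 + q)*(q + q) = (-2 + q)*(2*q) = 2*q*(-2 + q))
((23045 + f(55))*(-38664 - 15903))/Q = ((23045 + 2*55*(-2 + 55))*(-38664 - 15903))/17102 = ((23045 + 2*55*53)*(-54567))*(1/17102) = ((23045 + 5830)*(-54567))*(1/17102) = (28875*(-54567))*(1/17102) = -1575622125*1/17102 = -1575622125/17102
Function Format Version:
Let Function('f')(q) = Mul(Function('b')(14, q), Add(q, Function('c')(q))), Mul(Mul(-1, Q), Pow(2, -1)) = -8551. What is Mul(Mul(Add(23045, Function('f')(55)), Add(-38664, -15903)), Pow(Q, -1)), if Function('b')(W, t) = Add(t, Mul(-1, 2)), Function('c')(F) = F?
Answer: Rational(-1575622125, 17102) ≈ -92131.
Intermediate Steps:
Q = 17102 (Q = Mul(-2, -8551) = 17102)
Function('b')(W, t) = Add(-2, t) (Function('b')(W, t) = Add(t, -2) = Add(-2, t))
Function('f')(q) = Mul(2, q, Add(-2, q)) (Function('f')(q) = Mul(Add(-2, q), Add(q, q)) = Mul(Add(-2, q), Mul(2, q)) = Mul(2, q, Add(-2, q)))
Mul(Mul(Add(23045, Function('f')(55)), Add(-38664, -15903)), Pow(Q, -1)) = Mul(Mul(Add(23045, Mul(2, 55, Add(-2, 55))), Add(-38664, -15903)), Pow(17102, -1)) = Mul(Mul(Add(23045, Mul(2, 55, 53)), -54567), Rational(1, 17102)) = Mul(Mul(Add(23045, 5830), -54567), Rational(1, 17102)) = Mul(Mul(28875, -54567), Rational(1, 17102)) = Mul(-1575622125, Rational(1, 17102)) = Rational(-1575622125, 17102)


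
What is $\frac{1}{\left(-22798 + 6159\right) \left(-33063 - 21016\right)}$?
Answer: $\frac{1}{899820481} \approx 1.1113 \cdot 10^{-9}$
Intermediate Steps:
$\frac{1}{\left(-22798 + 6159\right) \left(-33063 - 21016\right)} = \frac{1}{\left(-16639\right) \left(-54079\right)} = \frac{1}{899820481}$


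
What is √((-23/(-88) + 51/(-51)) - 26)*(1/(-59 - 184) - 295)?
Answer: -35843*I*√51766/5346 ≈ -1525.4*I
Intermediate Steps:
√((-23/(-88) + 51/(-51)) - 26)*(1/(-59 - 184) - 295) = √((-23*(-1/88) + 51*(-1/51)) - 26)*(1/(-243) - 295) = √((23/88 - 1) - 26)*(-1/243 - 295) = √(-65/88 - 26)*(-71686/243) = √(-2353/88)*(-71686/243) = (I*√51766/44)*(-71686/243) = -35843*I*√51766/5346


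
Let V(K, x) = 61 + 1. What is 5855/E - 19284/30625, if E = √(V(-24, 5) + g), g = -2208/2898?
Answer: -19284/30625 + 5855*√27006/1286 ≈ 747.57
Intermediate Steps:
V(K, x) = 62
g = -16/21 (g = -2208*1/2898 = -16/21 ≈ -0.76190)
E = √27006/21 (E = √(62 - 16/21) = √(1286/21) = √27006/21 ≈ 7.8255)
5855/E - 19284/30625 = 5855/((√27006/21)) - 19284/30625 = 5855*(√27006/1286) - 19284*1/30625 = 5855*√27006/1286 - 19284/30625 = -19284/30625 + 5855*√27006/1286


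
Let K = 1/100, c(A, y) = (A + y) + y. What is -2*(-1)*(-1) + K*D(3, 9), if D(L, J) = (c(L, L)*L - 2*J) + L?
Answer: -47/25 ≈ -1.8800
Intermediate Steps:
c(A, y) = A + 2*y
K = 1/100 ≈ 0.010000
D(L, J) = L - 2*J + 3*L² (D(L, J) = ((L + 2*L)*L - 2*J) + L = ((3*L)*L - 2*J) + L = (3*L² - 2*J) + L = (-2*J + 3*L²) + L = L - 2*J + 3*L²)
-2*(-1)*(-1) + K*D(3, 9) = -2*(-1)*(-1) + (3 - 2*9 + 3*3²)/100 = 2*(-1) + (3 - 18 + 3*9)/100 = -2 + (3 - 18 + 27)/100 = -2 + (1/100)*12 = -2 + 3/25 = -47/25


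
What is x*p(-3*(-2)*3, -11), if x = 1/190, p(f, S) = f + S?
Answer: 7/190 ≈ 0.036842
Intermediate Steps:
p(f, S) = S + f
x = 1/190 ≈ 0.0052632
x*p(-3*(-2)*3, -11) = (-11 - 3*(-2)*3)/190 = (-11 + 6*3)/190 = (-11 + 18)/190 = (1/190)*7 = 7/190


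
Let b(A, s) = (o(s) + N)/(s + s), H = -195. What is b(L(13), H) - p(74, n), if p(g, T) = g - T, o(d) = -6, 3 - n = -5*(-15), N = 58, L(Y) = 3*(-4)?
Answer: -2192/15 ≈ -146.13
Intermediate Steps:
L(Y) = -12
n = -72 (n = 3 - (-5)*(-15) = 3 - 1*75 = 3 - 75 = -72)
b(A, s) = 26/s (b(A, s) = (-6 + 58)/(s + s) = 52/((2*s)) = 52*(1/(2*s)) = 26/s)
b(L(13), H) - p(74, n) = 26/(-195) - (74 - 1*(-72)) = 26*(-1/195) - (74 + 72) = -2/15 - 1*146 = -2/15 - 146 = -2192/15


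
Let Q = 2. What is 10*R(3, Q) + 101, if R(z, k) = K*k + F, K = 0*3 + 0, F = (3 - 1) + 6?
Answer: 181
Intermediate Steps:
F = 8 (F = 2 + 6 = 8)
K = 0 (K = 0 + 0 = 0)
R(z, k) = 8 (R(z, k) = 0*k + 8 = 0 + 8 = 8)
10*R(3, Q) + 101 = 10*8 + 101 = 80 + 101 = 181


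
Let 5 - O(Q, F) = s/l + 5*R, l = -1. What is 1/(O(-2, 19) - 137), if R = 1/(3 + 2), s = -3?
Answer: -1/136 ≈ -0.0073529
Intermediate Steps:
R = ⅕ (R = 1/5 = ⅕ ≈ 0.20000)
O(Q, F) = 1 (O(Q, F) = 5 - (-3/(-1) + 5*(⅕)) = 5 - (-3*(-1) + 1) = 5 - (3 + 1) = 5 - 1*4 = 5 - 4 = 1)
1/(O(-2, 19) - 137) = 1/(1 - 137) = 1/(-136) = -1/136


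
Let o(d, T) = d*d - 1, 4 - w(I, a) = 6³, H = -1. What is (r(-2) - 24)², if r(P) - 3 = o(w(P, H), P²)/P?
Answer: 2023650225/4 ≈ 5.0591e+8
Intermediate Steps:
w(I, a) = -212 (w(I, a) = 4 - 1*6³ = 4 - 1*216 = 4 - 216 = -212)
o(d, T) = -1 + d² (o(d, T) = d² - 1 = -1 + d²)
r(P) = 3 + 44943/P (r(P) = 3 + (-1 + (-212)²)/P = 3 + (-1 + 44944)/P = 3 + 44943/P)
(r(-2) - 24)² = ((3 + 44943/(-2)) - 24)² = ((3 + 44943*(-½)) - 24)² = ((3 - 44943/2) - 24)² = (-44937/2 - 24)² = (-44985/2)² = 2023650225/4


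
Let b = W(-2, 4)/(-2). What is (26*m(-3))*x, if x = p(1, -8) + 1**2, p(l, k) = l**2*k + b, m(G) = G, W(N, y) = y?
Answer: 702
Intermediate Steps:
b = -2 (b = 4/(-2) = 4*(-1/2) = -2)
p(l, k) = -2 + k*l**2 (p(l, k) = l**2*k - 2 = k*l**2 - 2 = -2 + k*l**2)
x = -9 (x = (-2 - 8*1**2) + 1**2 = (-2 - 8*1) + 1 = (-2 - 8) + 1 = -10 + 1 = -9)
(26*m(-3))*x = (26*(-3))*(-9) = -78*(-9) = 702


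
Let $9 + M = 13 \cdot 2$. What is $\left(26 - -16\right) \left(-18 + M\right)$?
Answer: $-42$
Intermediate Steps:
$M = 17$ ($M = -9 + 13 \cdot 2 = -9 + 26 = 17$)
$\left(26 - -16\right) \left(-18 + M\right) = \left(26 - -16\right) \left(-18 + 17\right) = \left(26 + 16\right) \left(-1\right) = 42 \left(-1\right) = -42$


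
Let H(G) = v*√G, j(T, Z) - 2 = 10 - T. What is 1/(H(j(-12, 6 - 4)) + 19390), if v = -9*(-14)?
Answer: 1385/26827934 - 9*√6/13413967 ≈ 4.9982e-5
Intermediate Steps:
j(T, Z) = 12 - T (j(T, Z) = 2 + (10 - T) = 12 - T)
v = 126
H(G) = 126*√G
1/(H(j(-12, 6 - 4)) + 19390) = 1/(126*√(12 - 1*(-12)) + 19390) = 1/(126*√(12 + 12) + 19390) = 1/(126*√24 + 19390) = 1/(126*(2*√6) + 19390) = 1/(252*√6 + 19390) = 1/(19390 + 252*√6)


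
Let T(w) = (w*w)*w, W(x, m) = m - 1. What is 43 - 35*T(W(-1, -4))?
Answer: 4418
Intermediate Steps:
W(x, m) = -1 + m
T(w) = w³ (T(w) = w²*w = w³)
43 - 35*T(W(-1, -4)) = 43 - 35*(-1 - 4)³ = 43 - 35*(-5)³ = 43 - 35*(-125) = 43 + 4375 = 4418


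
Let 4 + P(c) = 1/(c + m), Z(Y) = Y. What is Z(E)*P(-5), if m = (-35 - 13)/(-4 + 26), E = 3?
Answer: -981/79 ≈ -12.418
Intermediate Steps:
m = -24/11 (m = -48/22 = -48*1/22 = -24/11 ≈ -2.1818)
P(c) = -4 + 1/(-24/11 + c) (P(c) = -4 + 1/(c - 24/11) = -4 + 1/(-24/11 + c))
Z(E)*P(-5) = 3*((107 - 44*(-5))/(-24 + 11*(-5))) = 3*((107 + 220)/(-24 - 55)) = 3*(327/(-79)) = 3*(-1/79*327) = 3*(-327/79) = -981/79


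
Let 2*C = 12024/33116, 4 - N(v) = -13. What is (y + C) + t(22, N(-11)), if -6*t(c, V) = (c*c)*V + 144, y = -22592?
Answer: -595768889/24837 ≈ -23987.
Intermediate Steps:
N(v) = 17 (N(v) = 4 - 1*(-13) = 4 + 13 = 17)
t(c, V) = -24 - V*c**2/6 (t(c, V) = -((c*c)*V + 144)/6 = -(c**2*V + 144)/6 = -(V*c**2 + 144)/6 = -(144 + V*c**2)/6 = -24 - V*c**2/6)
C = 1503/8279 (C = (12024/33116)/2 = (12024*(1/33116))/2 = (1/2)*(3006/8279) = 1503/8279 ≈ 0.18154)
(y + C) + t(22, N(-11)) = (-22592 + 1503/8279) + (-24 - 1/6*17*22**2) = -187037665/8279 + (-24 - 1/6*17*484) = -187037665/8279 + (-24 - 4114/3) = -187037665/8279 - 4186/3 = -595768889/24837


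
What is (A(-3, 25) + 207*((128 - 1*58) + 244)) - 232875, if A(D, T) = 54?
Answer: -167823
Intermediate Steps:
(A(-3, 25) + 207*((128 - 1*58) + 244)) - 232875 = (54 + 207*((128 - 1*58) + 244)) - 232875 = (54 + 207*((128 - 58) + 244)) - 232875 = (54 + 207*(70 + 244)) - 232875 = (54 + 207*314) - 232875 = (54 + 64998) - 232875 = 65052 - 232875 = -167823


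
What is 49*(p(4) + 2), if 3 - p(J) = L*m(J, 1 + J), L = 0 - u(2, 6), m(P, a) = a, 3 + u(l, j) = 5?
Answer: 735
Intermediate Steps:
u(l, j) = 2 (u(l, j) = -3 + 5 = 2)
L = -2 (L = 0 - 1*2 = 0 - 2 = -2)
p(J) = 5 + 2*J (p(J) = 3 - (-2)*(1 + J) = 3 - (-2 - 2*J) = 3 + (2 + 2*J) = 5 + 2*J)
49*(p(4) + 2) = 49*((5 + 2*4) + 2) = 49*((5 + 8) + 2) = 49*(13 + 2) = 49*15 = 735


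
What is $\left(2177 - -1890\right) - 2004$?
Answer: $2063$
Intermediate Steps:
$\left(2177 - -1890\right) - 2004 = \left(2177 + 1890\right) - 2004 = 4067 - 2004 = 2063$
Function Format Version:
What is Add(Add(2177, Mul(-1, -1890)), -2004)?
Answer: 2063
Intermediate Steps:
Add(Add(2177, Mul(-1, -1890)), -2004) = Add(Add(2177, 1890), -2004) = Add(4067, -2004) = 2063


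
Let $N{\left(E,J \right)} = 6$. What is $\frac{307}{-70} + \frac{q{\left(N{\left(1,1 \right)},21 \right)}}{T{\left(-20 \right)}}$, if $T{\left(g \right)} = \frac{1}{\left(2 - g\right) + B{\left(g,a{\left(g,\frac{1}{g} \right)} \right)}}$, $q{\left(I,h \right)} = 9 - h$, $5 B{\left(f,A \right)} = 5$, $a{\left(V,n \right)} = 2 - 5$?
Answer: $- \frac{19627}{70} \approx -280.39$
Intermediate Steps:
$a{\left(V,n \right)} = -3$
$B{\left(f,A \right)} = 1$ ($B{\left(f,A \right)} = \frac{1}{5} \cdot 5 = 1$)
$T{\left(g \right)} = \frac{1}{3 - g}$ ($T{\left(g \right)} = \frac{1}{\left(2 - g\right) + 1} = \frac{1}{3 - g}$)
$\frac{307}{-70} + \frac{q{\left(N{\left(1,1 \right)},21 \right)}}{T{\left(-20 \right)}} = \frac{307}{-70} + \frac{9 - 21}{\frac{1}{3 - -20}} = 307 \left(- \frac{1}{70}\right) + \frac{9 - 21}{\frac{1}{3 + 20}} = - \frac{307}{70} - \frac{12}{\frac{1}{23}} = - \frac{307}{70} - 12 \frac{1}{\frac{1}{23}} = - \frac{307}{70} - 276 = - \frac{19627}{70}$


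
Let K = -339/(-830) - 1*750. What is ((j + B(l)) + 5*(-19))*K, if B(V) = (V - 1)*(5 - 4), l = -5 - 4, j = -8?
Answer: 70304193/830 ≈ 84704.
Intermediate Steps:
K = -622161/830 (K = -339*(-1/830) - 750 = 339/830 - 750 = -622161/830 ≈ -749.59)
l = -9
B(V) = -1 + V (B(V) = (-1 + V)*1 = -1 + V)
((j + B(l)) + 5*(-19))*K = ((-8 + (-1 - 9)) + 5*(-19))*(-622161/830) = ((-8 - 10) - 95)*(-622161/830) = (-18 - 95)*(-622161/830) = -113*(-622161/830) = 70304193/830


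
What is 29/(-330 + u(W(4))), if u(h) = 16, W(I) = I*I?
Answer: -29/314 ≈ -0.092357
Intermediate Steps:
W(I) = I²
29/(-330 + u(W(4))) = 29/(-330 + 16) = 29/(-314) = 29*(-1/314) = -29/314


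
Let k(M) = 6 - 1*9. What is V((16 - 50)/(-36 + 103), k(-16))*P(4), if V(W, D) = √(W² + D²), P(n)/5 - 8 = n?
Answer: 60*√41557/67 ≈ 182.56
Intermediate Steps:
P(n) = 40 + 5*n
k(M) = -3 (k(M) = 6 - 9 = -3)
V(W, D) = √(D² + W²)
V((16 - 50)/(-36 + 103), k(-16))*P(4) = √((-3)² + ((16 - 50)/(-36 + 103))²)*(40 + 5*4) = √(9 + (-34/67)²)*(40 + 20) = √(9 + (-34*1/67)²)*60 = √(9 + (-34/67)²)*60 = √(9 + 1156/4489)*60 = √(41557/4489)*60 = (√41557/67)*60 = 60*√41557/67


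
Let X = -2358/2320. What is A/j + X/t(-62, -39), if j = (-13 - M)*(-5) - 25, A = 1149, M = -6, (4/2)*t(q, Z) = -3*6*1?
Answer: 26683/232 ≈ 115.01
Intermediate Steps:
t(q, Z) = -9 (t(q, Z) = (-3*6*1)/2 = (-18*1)/2 = (½)*(-18) = -9)
X = -1179/1160 (X = -2358*1/2320 = -1179/1160 ≈ -1.0164)
j = 10 (j = (-13 - 1*(-6))*(-5) - 25 = (-13 + 6)*(-5) - 25 = -7*(-5) - 25 = 35 - 25 = 10)
A/j + X/t(-62, -39) = 1149/10 - 1179/1160/(-9) = 1149*(⅒) - 1179/1160*(-⅑) = 1149/10 + 131/1160 = 26683/232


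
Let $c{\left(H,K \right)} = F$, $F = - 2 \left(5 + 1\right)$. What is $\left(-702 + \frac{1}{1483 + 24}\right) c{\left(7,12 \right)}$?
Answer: $\frac{12694956}{1507} \approx 8424.0$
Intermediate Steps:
$F = -12$ ($F = \left(-2\right) 6 = -12$)
$c{\left(H,K \right)} = -12$
$\left(-702 + \frac{1}{1483 + 24}\right) c{\left(7,12 \right)} = \left(-702 + \frac{1}{1483 + 24}\right) \left(-12\right) = \left(-702 + \frac{1}{1507}\right) \left(-12\right) = \left(- \frac{1057913}{1507}\right) \left(-12\right) = \frac{12694956}{1507}$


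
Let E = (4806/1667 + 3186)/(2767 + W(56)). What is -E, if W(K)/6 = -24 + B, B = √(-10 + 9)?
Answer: -13943521764/11469235055 + 31895208*I/11469235055 ≈ -1.2157 + 0.0027809*I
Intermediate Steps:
B = I (B = √(-1) = I ≈ 1.0*I)
W(K) = -144 + 6*I (W(K) = 6*(-24 + I) = -144 + 6*I)
E = 5315868*(2623 - 6*I)/11469235055 (E = (4806/1667 + 3186)/(2767 + (-144 + 6*I)) = (4806*(1/1667) + 3186)/(2623 + 6*I) = (4806/1667 + 3186)*((2623 - 6*I)/6880165) = 5315868*((2623 - 6*I)/6880165)/1667 = 5315868*(2623 - 6*I)/11469235055 ≈ 1.2157 - 0.0027809*I)
-E = -(13943521764/11469235055 - 31895208*I/11469235055) = -13943521764/11469235055 + 31895208*I/11469235055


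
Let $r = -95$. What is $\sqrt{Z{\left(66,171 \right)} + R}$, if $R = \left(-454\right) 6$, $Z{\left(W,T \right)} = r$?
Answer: $i \sqrt{2819} \approx 53.094 i$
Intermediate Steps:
$Z{\left(W,T \right)} = -95$
$R = -2724$
$\sqrt{Z{\left(66,171 \right)} + R} = \sqrt{-95 - 2724} = \sqrt{-2819} = i \sqrt{2819}$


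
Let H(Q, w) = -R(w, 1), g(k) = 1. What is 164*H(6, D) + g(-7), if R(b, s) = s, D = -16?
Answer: -163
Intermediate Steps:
H(Q, w) = -1 (H(Q, w) = -1*1 = -1)
164*H(6, D) + g(-7) = 164*(-1) + 1 = -164 + 1 = -163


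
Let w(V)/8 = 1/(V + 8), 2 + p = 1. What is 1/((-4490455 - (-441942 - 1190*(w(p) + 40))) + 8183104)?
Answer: 1/4183551 ≈ 2.3903e-7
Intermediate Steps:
p = -1 (p = -2 + 1 = -1)
w(V) = 8/(8 + V) (w(V) = 8/(V + 8) = 8/(8 + V))
1/((-4490455 - (-441942 - 1190*(w(p) + 40))) + 8183104) = 1/((-4490455 - (-441942 - 1190*(8/(8 - 1) + 40))) + 8183104) = 1/((-4490455 - (-441942 - 1190*(8/7 + 40))) + 8183104) = 1/((-4490455 - (-441942 - 1190*288/7)) + 8183104) = 1/((-4490455 - (-441942 - 10*4896)) + 8183104) = 1/((-4490455 - (-441942 - 48960)) + 8183104) = 1/((-4490455 - 1*(-490902)) + 8183104) = 1/((-4490455 + 490902) + 8183104) = 1/(-3999553 + 8183104) = 1/4183551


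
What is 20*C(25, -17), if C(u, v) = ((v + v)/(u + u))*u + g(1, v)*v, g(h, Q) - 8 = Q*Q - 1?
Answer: -100980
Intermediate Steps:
g(h, Q) = 7 + Q² (g(h, Q) = 8 + (Q*Q - 1) = 8 + (Q² - 1) = 8 + (-1 + Q²) = 7 + Q²)
C(u, v) = v + v*(7 + v²) (C(u, v) = ((v + v)/(u + u))*u + (7 + v²)*v = ((2*v)/((2*u)))*u + v*(7 + v²) = ((2*v)*(1/(2*u)))*u + v*(7 + v²) = (v/u)*u + v*(7 + v²) = v + v*(7 + v²))
20*C(25, -17) = 20*(-17*(8 + (-17)²)) = 20*(-17*(8 + 289)) = 20*(-17*297) = 20*(-5049) = -100980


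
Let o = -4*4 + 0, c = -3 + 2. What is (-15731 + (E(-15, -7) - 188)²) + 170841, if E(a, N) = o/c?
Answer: 184694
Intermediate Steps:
c = -1
o = -16 (o = -16 + 0 = -16)
E(a, N) = 16 (E(a, N) = -16/(-1) = -16*(-1) = 16)
(-15731 + (E(-15, -7) - 188)²) + 170841 = (-15731 + (16 - 188)²) + 170841 = (-15731 + (-172)²) + 170841 = (-15731 + 29584) + 170841 = 13853 + 170841 = 184694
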